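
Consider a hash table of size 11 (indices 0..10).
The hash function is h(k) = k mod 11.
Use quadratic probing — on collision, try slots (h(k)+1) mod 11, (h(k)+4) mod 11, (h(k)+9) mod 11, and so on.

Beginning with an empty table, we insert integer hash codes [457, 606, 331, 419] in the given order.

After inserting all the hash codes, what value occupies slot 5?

419

Insert 457: h=6, slot 6 empty → index 6.
Insert 606: h=1, slot 1 empty → index 1.
Insert 331: h=1, slot 1 occupied → index 2.
Insert 419: h=1, slots 1,2 occupied → index 5.
Table: [-, 606, 331, -, -, 419, 457, -, -, -, -]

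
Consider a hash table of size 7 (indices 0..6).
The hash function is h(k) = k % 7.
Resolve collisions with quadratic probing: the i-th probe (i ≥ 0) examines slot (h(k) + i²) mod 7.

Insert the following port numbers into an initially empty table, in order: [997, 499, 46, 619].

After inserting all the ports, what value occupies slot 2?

499

997 hashes to 3; slot 3 is free → place at 3.
499 hashes to 2; slot 2 is free → place at 2.
46 hashes to 4; slot 4 is free → place at 4.
619 hashes to 3; 3,4 taken → place at 0.
Table: [619, ., 499, 997, 46, ., .]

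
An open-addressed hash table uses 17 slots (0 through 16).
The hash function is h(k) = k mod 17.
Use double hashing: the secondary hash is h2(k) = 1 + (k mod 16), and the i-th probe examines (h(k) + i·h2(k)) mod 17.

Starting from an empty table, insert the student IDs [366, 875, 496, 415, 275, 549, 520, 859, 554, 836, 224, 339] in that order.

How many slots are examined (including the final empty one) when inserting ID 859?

2

Insert 366: h=9, slot 9 empty => index 9.
Insert 875: h=8, slot 8 empty => index 8.
Insert 496: h=3, slot 3 empty => index 3.
Insert 415: h=7, slot 7 empty => index 7.
Insert 275: h=3, h2=4, slots 3,7 occupied => index 11.
Insert 549: h=5, slot 5 empty => index 5.
Insert 520: h=10, slot 10 empty => index 10.
Insert 859: h=9, h2=12, slot 9 occupied => index 4.
Insert 554: h=10, h2=11, slots 10,4 occupied => index 15.
Insert 836: h=3, h2=5, slots 3,8 occupied => index 13.
Insert 224: h=3, h2=1, slots 3,4,5 occupied => index 6.
Insert 339: h=16, slot 16 empty => index 16.
Table: [., ., ., 496, 859, 549, 224, 415, 875, 366, 520, 275, ., 836, ., 554, 339]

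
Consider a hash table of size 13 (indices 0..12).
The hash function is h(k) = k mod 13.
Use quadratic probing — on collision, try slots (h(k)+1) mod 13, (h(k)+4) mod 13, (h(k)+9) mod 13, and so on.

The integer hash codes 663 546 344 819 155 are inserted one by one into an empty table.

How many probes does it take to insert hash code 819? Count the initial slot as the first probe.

3

Insert 663: h=0, slot 0 empty → index 0.
Insert 546: h=0, slot 0 occupied → index 1.
Insert 344: h=6, slot 6 empty → index 6.
Insert 819: h=0, slots 0,1 occupied → index 4.
Insert 155: h=12, slot 12 empty → index 12.
Table: [663, 546, ∅, ∅, 819, ∅, 344, ∅, ∅, ∅, ∅, ∅, 155]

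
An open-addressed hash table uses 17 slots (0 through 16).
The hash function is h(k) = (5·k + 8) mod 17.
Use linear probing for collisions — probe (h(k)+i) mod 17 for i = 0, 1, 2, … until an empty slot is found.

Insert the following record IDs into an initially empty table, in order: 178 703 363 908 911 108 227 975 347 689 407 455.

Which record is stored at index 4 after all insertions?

703

Insert 178: h=14, slot 14 empty -> index 14.
Insert 703: h=4, slot 4 empty -> index 4.
Insert 363: h=4, slot 4 occupied -> index 5.
Insert 908: h=9, slot 9 empty -> index 9.
Insert 911: h=7, slot 7 empty -> index 7.
Insert 108: h=4, slots 4,5 occupied -> index 6.
Insert 227: h=4, slots 4,5,6,7 occupied -> index 8.
Insert 975: h=4, slots 4,5,6,7,8,9 occupied -> index 10.
Insert 347: h=9, slots 9,10 occupied -> index 11.
Insert 689: h=2, slot 2 empty -> index 2.
Insert 407: h=3, slot 3 empty -> index 3.
Insert 455: h=5, slots 5,6,7,8,9,10,11 occupied -> index 12.
Table: [., ., 689, 407, 703, 363, 108, 911, 227, 908, 975, 347, 455, ., 178, ., .]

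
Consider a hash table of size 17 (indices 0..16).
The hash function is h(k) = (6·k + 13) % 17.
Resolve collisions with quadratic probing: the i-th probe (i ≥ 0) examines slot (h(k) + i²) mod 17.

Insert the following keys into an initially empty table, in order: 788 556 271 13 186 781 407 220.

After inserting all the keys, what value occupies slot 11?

788 hashes to 15; slot 15 is free -> place at 15.
556 hashes to 0; slot 0 is free -> place at 0.
271 hashes to 7; slot 7 is free -> place at 7.
13 hashes to 6; slot 6 is free -> place at 6.
186 hashes to 7; 7 taken -> place at 8.
781 hashes to 7; 7,8 taken -> place at 11.
407 hashes to 7; 7,8,11 taken -> place at 16.
220 hashes to 7; 7,8,11,16,6,15 taken -> place at 9.
Table: [556, -, -, -, -, -, 13, 271, 186, 220, -, 781, -, -, -, 788, 407]

781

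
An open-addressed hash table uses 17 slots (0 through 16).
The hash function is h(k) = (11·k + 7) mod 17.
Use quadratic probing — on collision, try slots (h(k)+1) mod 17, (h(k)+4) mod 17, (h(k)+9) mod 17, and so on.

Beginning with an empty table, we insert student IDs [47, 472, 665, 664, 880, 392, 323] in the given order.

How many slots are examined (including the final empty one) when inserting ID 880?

4

47: h=14 -> slot 14
472: h=14, probe 14,15 -> slot 15
665: h=12 -> slot 12
664: h=1 -> slot 1
880: h=14, probe 14,15,1,6 -> slot 6
392: h=1, probe 1,2 -> slot 2
323: h=7 -> slot 7
Table: [_, 664, 392, _, _, _, 880, 323, _, _, _, _, 665, _, 47, 472, _]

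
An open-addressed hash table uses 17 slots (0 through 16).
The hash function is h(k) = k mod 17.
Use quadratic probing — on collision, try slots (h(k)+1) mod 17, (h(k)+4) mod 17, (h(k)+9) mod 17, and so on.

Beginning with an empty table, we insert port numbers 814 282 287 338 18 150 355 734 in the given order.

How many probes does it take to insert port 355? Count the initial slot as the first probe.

4

Insert 814: h=15, slot 15 empty => index 15.
Insert 282: h=10, slot 10 empty => index 10.
Insert 287: h=15, slot 15 occupied => index 16.
Insert 338: h=15, slots 15,16 occupied => index 2.
Insert 18: h=1, slot 1 empty => index 1.
Insert 150: h=14, slot 14 empty => index 14.
Insert 355: h=15, slots 15,16,2 occupied => index 7.
Insert 734: h=3, slot 3 empty => index 3.
Table: [—, 18, 338, 734, —, —, —, 355, —, —, 282, —, —, —, 150, 814, 287]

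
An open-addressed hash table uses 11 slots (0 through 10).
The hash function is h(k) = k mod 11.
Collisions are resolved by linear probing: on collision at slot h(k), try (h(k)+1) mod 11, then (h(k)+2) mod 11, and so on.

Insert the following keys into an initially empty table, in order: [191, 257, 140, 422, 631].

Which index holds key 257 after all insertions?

5

Insert 191: h=4, slot 4 empty → index 4.
Insert 257: h=4, slot 4 occupied → index 5.
Insert 140: h=8, slot 8 empty → index 8.
Insert 422: h=4, slots 4,5 occupied → index 6.
Insert 631: h=4, slots 4,5,6 occupied → index 7.
Table: [∅, ∅, ∅, ∅, 191, 257, 422, 631, 140, ∅, ∅]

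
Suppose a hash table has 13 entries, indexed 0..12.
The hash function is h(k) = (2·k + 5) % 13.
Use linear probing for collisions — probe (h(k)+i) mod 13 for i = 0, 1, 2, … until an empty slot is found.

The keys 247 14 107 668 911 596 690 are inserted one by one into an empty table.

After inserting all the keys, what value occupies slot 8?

247: h=5 => slot 5
14: h=7 => slot 7
107: h=11 => slot 11
668: h=2 => slot 2
911: h=7, probe 7,8 => slot 8
596: h=1 => slot 1
690: h=7, probe 7,8,9 => slot 9
Table: [., 596, 668, ., ., 247, ., 14, 911, 690, ., 107, .]

911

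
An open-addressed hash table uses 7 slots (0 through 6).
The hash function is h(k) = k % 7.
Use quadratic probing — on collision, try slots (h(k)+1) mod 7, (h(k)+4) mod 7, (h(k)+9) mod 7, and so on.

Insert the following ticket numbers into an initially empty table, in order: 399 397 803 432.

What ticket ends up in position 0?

399

399 hashes to 0; slot 0 is free -> place at 0.
397 hashes to 5; slot 5 is free -> place at 5.
803 hashes to 5; 5 taken -> place at 6.
432 hashes to 5; 5,6 taken -> place at 2.
Table: [399, —, 432, —, —, 397, 803]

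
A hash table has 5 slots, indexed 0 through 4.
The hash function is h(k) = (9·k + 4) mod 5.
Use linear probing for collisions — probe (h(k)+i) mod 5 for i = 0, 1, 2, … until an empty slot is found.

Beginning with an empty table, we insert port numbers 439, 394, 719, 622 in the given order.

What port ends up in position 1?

Insert 439: h=0, slot 0 empty -> index 0.
Insert 394: h=0, slot 0 occupied -> index 1.
Insert 719: h=0, slots 0,1 occupied -> index 2.
Insert 622: h=2, slot 2 occupied -> index 3.
Table: [439, 394, 719, 622, -]

394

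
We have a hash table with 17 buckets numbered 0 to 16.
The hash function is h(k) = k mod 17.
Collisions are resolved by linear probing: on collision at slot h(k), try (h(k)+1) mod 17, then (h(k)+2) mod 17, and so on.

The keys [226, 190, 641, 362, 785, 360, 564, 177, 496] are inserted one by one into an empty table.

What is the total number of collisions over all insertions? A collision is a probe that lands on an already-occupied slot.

20

226 hashes to 5; slot 5 is free => place at 5.
190 hashes to 3; slot 3 is free => place at 3.
641 hashes to 12; slot 12 is free => place at 12.
362 hashes to 5; 5 taken => place at 6.
785 hashes to 3; 3 taken => place at 4.
360 hashes to 3; 3,4,5,6 taken => place at 7.
564 hashes to 3; 3,4,5,6,7 taken => place at 8.
177 hashes to 7; 7,8 taken => place at 9.
496 hashes to 3; 3,4,5,6,7,8,9 taken => place at 10.
Table: [_, _, _, 190, 785, 226, 362, 360, 564, 177, 496, _, 641, _, _, _, _]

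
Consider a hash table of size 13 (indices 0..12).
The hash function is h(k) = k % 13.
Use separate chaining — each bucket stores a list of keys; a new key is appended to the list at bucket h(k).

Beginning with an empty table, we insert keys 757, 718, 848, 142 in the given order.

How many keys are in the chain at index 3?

Insert 757: h=3, bucket 3 empty → new chain.
Insert 718: h=3, bucket 3 nonempty → append to chain.
Insert 848: h=3, bucket 3 nonempty → append to chain.
Insert 142: h=12, bucket 12 empty → new chain.
Final buckets:
0: _
1: _
2: _
3: 757 -> 718 -> 848
4: _
5: _
6: _
7: _
8: _
9: _
10: _
11: _
12: 142

3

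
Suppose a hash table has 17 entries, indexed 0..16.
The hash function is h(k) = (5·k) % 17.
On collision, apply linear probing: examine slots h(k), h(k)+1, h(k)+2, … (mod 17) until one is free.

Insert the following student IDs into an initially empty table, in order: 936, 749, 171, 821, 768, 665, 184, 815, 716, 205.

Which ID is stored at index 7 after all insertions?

171

936: h=5 => slot 5
749: h=5, probe 5,6 => slot 6
171: h=5, probe 5,6,7 => slot 7
821: h=8 => slot 8
768: h=15 => slot 15
665: h=10 => slot 10
184: h=2 => slot 2
815: h=12 => slot 12
716: h=10, probe 10,11 => slot 11
205: h=5, probe 5,6,7,8,9 => slot 9
Table: [-, -, 184, -, -, 936, 749, 171, 821, 205, 665, 716, 815, -, -, 768, -]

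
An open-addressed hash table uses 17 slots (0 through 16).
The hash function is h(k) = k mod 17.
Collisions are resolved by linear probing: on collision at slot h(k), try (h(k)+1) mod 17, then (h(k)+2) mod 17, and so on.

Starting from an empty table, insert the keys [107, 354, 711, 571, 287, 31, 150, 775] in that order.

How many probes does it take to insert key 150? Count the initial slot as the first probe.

5

Insert 107: h=5, slot 5 empty → index 5.
Insert 354: h=14, slot 14 empty → index 14.
Insert 711: h=14, slot 14 occupied → index 15.
Insert 571: h=10, slot 10 empty → index 10.
Insert 287: h=15, slot 15 occupied → index 16.
Insert 31: h=14, slots 14,15,16 occupied → index 0.
Insert 150: h=14, slots 14,15,16,0 occupied → index 1.
Insert 775: h=10, slot 10 occupied → index 11.
Table: [31, 150, -, -, -, 107, -, -, -, -, 571, 775, -, -, 354, 711, 287]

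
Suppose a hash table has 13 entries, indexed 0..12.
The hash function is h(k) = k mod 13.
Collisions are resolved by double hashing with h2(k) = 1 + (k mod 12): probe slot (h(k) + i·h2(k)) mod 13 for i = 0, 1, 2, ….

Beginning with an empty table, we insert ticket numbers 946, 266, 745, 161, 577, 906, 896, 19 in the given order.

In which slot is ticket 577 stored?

946 hashes to 10; slot 10 is free => place at 10.
266 hashes to 6; slot 6 is free => place at 6.
745 hashes to 4; slot 4 is free => place at 4.
161 hashes to 5; slot 5 is free => place at 5.
577 hashes to 5, h2=2; 5 taken => place at 7.
906 hashes to 9; slot 9 is free => place at 9.
896 hashes to 12; slot 12 is free => place at 12.
19 hashes to 6, h2=8; 6 taken => place at 1.
Table: [-, 19, -, -, 745, 161, 266, 577, -, 906, 946, -, 896]

7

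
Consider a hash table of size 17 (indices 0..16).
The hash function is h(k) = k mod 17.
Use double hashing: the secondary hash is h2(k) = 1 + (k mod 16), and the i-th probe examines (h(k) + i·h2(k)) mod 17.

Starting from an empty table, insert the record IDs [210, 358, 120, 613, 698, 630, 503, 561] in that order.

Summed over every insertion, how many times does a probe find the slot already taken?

210 hashes to 6; slot 6 is free => place at 6.
358 hashes to 1; slot 1 is free => place at 1.
120 hashes to 1, h2=9; 1 taken => place at 10.
613 hashes to 1, h2=6; 1 taken => place at 7.
698 hashes to 1, h2=11; 1 taken => place at 12.
630 hashes to 1, h2=7; 1 taken => place at 8.
503 hashes to 10, h2=8; 10,1 taken => place at 9.
561 hashes to 0; slot 0 is free => place at 0.
Table: [561, 358, —, —, —, —, 210, 613, 630, 503, 120, —, 698, —, —, —, —]

6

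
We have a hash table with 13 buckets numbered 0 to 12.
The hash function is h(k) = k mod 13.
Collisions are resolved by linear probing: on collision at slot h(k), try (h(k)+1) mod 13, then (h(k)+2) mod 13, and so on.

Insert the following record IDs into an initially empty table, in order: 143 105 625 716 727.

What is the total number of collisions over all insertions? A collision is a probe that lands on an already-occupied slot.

Insert 143: h=0, slot 0 empty => index 0.
Insert 105: h=1, slot 1 empty => index 1.
Insert 625: h=1, slot 1 occupied => index 2.
Insert 716: h=1, slots 1,2 occupied => index 3.
Insert 727: h=12, slot 12 empty => index 12.
Table: [143, 105, 625, 716, ∅, ∅, ∅, ∅, ∅, ∅, ∅, ∅, 727]

3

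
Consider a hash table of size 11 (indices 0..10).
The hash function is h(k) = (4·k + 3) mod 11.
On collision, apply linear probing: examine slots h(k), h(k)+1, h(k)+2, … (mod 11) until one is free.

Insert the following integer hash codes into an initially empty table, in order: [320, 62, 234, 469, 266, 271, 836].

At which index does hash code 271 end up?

1

320 hashes to 7; slot 7 is free -> place at 7.
62 hashes to 9; slot 9 is free -> place at 9.
234 hashes to 4; slot 4 is free -> place at 4.
469 hashes to 9; 9 taken -> place at 10.
266 hashes to 0; slot 0 is free -> place at 0.
271 hashes to 9; 9,10,0 taken -> place at 1.
836 hashes to 3; slot 3 is free -> place at 3.
Table: [266, 271, ., 836, 234, ., ., 320, ., 62, 469]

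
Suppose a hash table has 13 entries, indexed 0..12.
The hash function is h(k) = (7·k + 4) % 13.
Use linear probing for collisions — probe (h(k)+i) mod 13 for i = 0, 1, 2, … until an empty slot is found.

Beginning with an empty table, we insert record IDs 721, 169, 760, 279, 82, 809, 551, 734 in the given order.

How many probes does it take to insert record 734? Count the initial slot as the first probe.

721 hashes to 7; slot 7 is free → place at 7.
169 hashes to 4; slot 4 is free → place at 4.
760 hashes to 7; 7 taken → place at 8.
279 hashes to 7; 7,8 taken → place at 9.
82 hashes to 6; slot 6 is free → place at 6.
809 hashes to 12; slot 12 is free → place at 12.
551 hashes to 0; slot 0 is free → place at 0.
734 hashes to 7; 7,8,9 taken → place at 10.
Table: [551, —, —, —, 169, —, 82, 721, 760, 279, 734, —, 809]

4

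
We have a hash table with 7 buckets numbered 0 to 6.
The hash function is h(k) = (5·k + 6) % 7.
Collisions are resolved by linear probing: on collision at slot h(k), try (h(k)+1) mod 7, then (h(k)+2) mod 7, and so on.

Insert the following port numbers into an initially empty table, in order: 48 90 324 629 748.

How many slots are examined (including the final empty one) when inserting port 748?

5

48: h=1 => slot 1
90: h=1, probe 1,2 => slot 2
324: h=2, probe 2,3 => slot 3
629: h=1, probe 1,2,3,4 => slot 4
748: h=1, probe 1,2,3,4,5 => slot 5
Table: [., 48, 90, 324, 629, 748, .]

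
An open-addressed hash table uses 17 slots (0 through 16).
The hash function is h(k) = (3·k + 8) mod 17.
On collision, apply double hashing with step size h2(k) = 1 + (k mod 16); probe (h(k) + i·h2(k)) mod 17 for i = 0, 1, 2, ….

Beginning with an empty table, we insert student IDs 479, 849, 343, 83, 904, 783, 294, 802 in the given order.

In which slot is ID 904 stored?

9

479: h=0 -> slot 0
849: h=5 -> slot 5
343: h=0, h2=8, probe 0,8 -> slot 8
83: h=2 -> slot 2
904: h=0, h2=9, probe 0,9 -> slot 9
783: h=11 -> slot 11
294: h=6 -> slot 6
802: h=0, h2=3, probe 0,3 -> slot 3
Table: [479, -, 83, 802, -, 849, 294, -, 343, 904, -, 783, -, -, -, -, -]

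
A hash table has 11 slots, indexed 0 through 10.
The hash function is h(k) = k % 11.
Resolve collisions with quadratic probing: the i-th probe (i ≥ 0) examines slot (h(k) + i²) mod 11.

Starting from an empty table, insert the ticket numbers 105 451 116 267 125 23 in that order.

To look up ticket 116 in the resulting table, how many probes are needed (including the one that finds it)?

105 hashes to 6; slot 6 is free → place at 6.
451 hashes to 0; slot 0 is free → place at 0.
116 hashes to 6; 6 taken → place at 7.
267 hashes to 3; slot 3 is free → place at 3.
125 hashes to 4; slot 4 is free → place at 4.
23 hashes to 1; slot 1 is free → place at 1.
Table: [451, 23, _, 267, 125, _, 105, 116, _, _, _]
Lookup 116: h=6, probe 6,7 → found at 7.

2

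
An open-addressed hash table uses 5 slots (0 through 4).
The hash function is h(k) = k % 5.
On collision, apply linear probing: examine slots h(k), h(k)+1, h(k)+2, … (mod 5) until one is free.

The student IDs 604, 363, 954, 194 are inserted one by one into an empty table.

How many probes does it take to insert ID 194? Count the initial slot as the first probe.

3

604: h=4 → slot 4
363: h=3 → slot 3
954: h=4, probe 4,0 → slot 0
194: h=4, probe 4,0,1 → slot 1
Table: [954, 194, _, 363, 604]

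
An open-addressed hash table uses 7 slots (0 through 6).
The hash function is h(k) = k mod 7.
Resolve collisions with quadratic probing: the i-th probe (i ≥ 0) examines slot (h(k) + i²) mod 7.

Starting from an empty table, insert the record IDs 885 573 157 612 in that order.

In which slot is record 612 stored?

0

Insert 885: h=3, slot 3 empty -> index 3.
Insert 573: h=6, slot 6 empty -> index 6.
Insert 157: h=3, slot 3 occupied -> index 4.
Insert 612: h=3, slots 3,4 occupied -> index 0.
Table: [612, —, —, 885, 157, —, 573]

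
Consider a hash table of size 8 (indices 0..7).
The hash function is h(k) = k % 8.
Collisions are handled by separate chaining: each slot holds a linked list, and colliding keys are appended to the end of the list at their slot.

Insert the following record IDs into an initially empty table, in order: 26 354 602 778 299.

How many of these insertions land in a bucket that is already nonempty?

3

26 → bucket 2
354 → bucket 2 (collision)
602 → bucket 2 (collision)
778 → bucket 2 (collision)
299 → bucket 3
Final buckets:
0: —
1: —
2: 26 -> 354 -> 602 -> 778
3: 299
4: —
5: —
6: —
7: —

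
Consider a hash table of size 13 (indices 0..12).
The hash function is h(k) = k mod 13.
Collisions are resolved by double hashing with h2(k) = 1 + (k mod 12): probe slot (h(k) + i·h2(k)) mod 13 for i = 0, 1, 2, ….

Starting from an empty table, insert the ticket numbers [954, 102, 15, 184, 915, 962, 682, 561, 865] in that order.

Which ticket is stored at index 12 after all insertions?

561

954: h=5 -> slot 5
102: h=11 -> slot 11
15: h=2 -> slot 2
184: h=2, h2=5, probe 2,7 -> slot 7
915: h=5, h2=4, probe 5,9 -> slot 9
962: h=0 -> slot 0
682: h=6 -> slot 6
561: h=2, h2=10, probe 2,12 -> slot 12
865: h=7, h2=2, probe 7,9,11,0,2,4 -> slot 4
Table: [962, —, 15, —, 865, 954, 682, 184, —, 915, —, 102, 561]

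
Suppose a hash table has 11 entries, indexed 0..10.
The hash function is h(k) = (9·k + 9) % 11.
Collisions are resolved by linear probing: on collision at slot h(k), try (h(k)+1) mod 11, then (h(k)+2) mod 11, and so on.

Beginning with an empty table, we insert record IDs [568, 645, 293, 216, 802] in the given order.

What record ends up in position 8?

Insert 568: h=6, slot 6 empty → index 6.
Insert 645: h=6, slot 6 occupied → index 7.
Insert 293: h=6, slots 6,7 occupied → index 8.
Insert 216: h=6, slots 6,7,8 occupied → index 9.
Insert 802: h=0, slot 0 empty → index 0.
Table: [802, —, —, —, —, —, 568, 645, 293, 216, —]

293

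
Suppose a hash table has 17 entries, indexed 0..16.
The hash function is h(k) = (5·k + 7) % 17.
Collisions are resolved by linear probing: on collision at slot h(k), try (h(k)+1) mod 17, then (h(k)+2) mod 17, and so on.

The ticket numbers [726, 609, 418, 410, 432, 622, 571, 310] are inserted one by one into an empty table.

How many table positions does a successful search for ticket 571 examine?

5

726 hashes to 16; slot 16 is free => place at 16.
609 hashes to 9; slot 9 is free => place at 9.
418 hashes to 6; slot 6 is free => place at 6.
410 hashes to 0; slot 0 is free => place at 0.
432 hashes to 8; slot 8 is free => place at 8.
622 hashes to 6; 6 taken => place at 7.
571 hashes to 6; 6,7,8,9 taken => place at 10.
310 hashes to 10; 10 taken => place at 11.
Table: [410, —, —, —, —, —, 418, 622, 432, 609, 571, 310, —, —, —, —, 726]
Lookup 571: h=6, probe 6,7,8,9,10 → found at 10.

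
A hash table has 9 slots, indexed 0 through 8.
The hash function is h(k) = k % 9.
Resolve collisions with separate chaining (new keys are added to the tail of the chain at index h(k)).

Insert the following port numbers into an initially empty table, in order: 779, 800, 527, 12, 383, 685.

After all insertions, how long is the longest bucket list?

779 → bucket 5
800 → bucket 8
527 → bucket 5 (collision)
12 → bucket 3
383 → bucket 5 (collision)
685 → bucket 1
Final buckets:
0: .
1: 685
2: .
3: 12
4: .
5: 779 -> 527 -> 383
6: .
7: .
8: 800

3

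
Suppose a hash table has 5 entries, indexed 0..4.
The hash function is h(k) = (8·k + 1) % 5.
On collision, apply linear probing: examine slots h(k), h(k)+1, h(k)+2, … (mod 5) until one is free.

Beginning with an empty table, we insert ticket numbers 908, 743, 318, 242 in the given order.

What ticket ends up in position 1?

743

908: h=0 -> slot 0
743: h=0, probe 0,1 -> slot 1
318: h=0, probe 0,1,2 -> slot 2
242: h=2, probe 2,3 -> slot 3
Table: [908, 743, 318, 242, -]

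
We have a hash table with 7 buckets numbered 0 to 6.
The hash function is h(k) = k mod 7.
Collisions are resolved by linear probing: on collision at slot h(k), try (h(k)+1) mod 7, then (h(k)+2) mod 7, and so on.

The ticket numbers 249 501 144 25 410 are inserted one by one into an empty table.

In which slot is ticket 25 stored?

0

249 hashes to 4; slot 4 is free => place at 4.
501 hashes to 4; 4 taken => place at 5.
144 hashes to 4; 4,5 taken => place at 6.
25 hashes to 4; 4,5,6 taken => place at 0.
410 hashes to 4; 4,5,6,0 taken => place at 1.
Table: [25, 410, -, -, 249, 501, 144]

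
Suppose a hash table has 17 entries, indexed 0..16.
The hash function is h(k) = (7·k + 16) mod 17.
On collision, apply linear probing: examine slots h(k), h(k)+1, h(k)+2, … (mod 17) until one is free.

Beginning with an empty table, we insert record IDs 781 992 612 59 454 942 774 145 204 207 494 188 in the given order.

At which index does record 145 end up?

12

Insert 781: h=9, slot 9 empty => index 9.
Insert 992: h=7, slot 7 empty => index 7.
Insert 612: h=16, slot 16 empty => index 16.
Insert 59: h=4, slot 4 empty => index 4.
Insert 454: h=15, slot 15 empty => index 15.
Insert 942: h=14, slot 14 empty => index 14.
Insert 774: h=11, slot 11 empty => index 11.
Insert 145: h=11, slot 11 occupied => index 12.
Insert 204: h=16, slot 16 occupied => index 0.
Insert 207: h=3, slot 3 empty => index 3.
Insert 494: h=6, slot 6 empty => index 6.
Insert 188: h=6, slots 6,7 occupied => index 8.
Table: [204, _, _, 207, 59, _, 494, 992, 188, 781, _, 774, 145, _, 942, 454, 612]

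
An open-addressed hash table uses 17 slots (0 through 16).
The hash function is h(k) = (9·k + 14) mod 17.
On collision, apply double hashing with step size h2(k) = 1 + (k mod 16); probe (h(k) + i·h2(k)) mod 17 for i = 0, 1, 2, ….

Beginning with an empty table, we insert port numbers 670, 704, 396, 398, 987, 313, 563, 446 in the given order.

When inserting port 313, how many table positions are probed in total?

670: h=9 -> slot 9
704: h=9, h2=1, probe 9,10 -> slot 10
396: h=8 -> slot 8
398: h=9, h2=15, probe 9,7 -> slot 7
987: h=6 -> slot 6
313: h=9, h2=10, probe 9,2 -> slot 2
563: h=15 -> slot 15
446: h=16 -> slot 16
Table: [-, -, 313, -, -, -, 987, 398, 396, 670, 704, -, -, -, -, 563, 446]

2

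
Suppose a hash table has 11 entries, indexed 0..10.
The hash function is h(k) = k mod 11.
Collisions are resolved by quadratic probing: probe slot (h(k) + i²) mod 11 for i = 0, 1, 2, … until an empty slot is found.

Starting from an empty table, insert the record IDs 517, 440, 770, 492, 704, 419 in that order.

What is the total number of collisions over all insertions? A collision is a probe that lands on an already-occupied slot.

517 hashes to 0; slot 0 is free -> place at 0.
440 hashes to 0; 0 taken -> place at 1.
770 hashes to 0; 0,1 taken -> place at 4.
492 hashes to 8; slot 8 is free -> place at 8.
704 hashes to 0; 0,1,4 taken -> place at 9.
419 hashes to 1; 1 taken -> place at 2.
Table: [517, 440, 419, _, 770, _, _, _, 492, 704, _]

7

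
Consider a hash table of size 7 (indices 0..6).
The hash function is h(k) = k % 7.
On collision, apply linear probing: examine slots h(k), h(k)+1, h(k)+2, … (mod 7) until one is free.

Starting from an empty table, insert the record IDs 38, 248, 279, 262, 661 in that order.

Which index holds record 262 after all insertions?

5

Insert 38: h=3, slot 3 empty => index 3.
Insert 248: h=3, slot 3 occupied => index 4.
Insert 279: h=6, slot 6 empty => index 6.
Insert 262: h=3, slots 3,4 occupied => index 5.
Insert 661: h=3, slots 3,4,5,6 occupied => index 0.
Table: [661, _, _, 38, 248, 262, 279]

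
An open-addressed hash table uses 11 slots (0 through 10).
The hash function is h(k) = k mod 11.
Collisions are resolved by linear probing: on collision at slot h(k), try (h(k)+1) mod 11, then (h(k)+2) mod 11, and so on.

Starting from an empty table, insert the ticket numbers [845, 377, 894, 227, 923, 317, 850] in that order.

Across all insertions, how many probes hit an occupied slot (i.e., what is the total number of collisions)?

845 hashes to 9; slot 9 is free -> place at 9.
377 hashes to 3; slot 3 is free -> place at 3.
894 hashes to 3; 3 taken -> place at 4.
227 hashes to 7; slot 7 is free -> place at 7.
923 hashes to 10; slot 10 is free -> place at 10.
317 hashes to 9; 9,10 taken -> place at 0.
850 hashes to 3; 3,4 taken -> place at 5.
Table: [317, _, _, 377, 894, 850, _, 227, _, 845, 923]

5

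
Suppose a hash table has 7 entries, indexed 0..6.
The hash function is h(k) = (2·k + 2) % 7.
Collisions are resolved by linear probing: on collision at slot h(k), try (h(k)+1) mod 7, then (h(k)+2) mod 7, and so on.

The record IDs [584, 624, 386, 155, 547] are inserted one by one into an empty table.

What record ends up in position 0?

547

584 hashes to 1; slot 1 is free -> place at 1.
624 hashes to 4; slot 4 is free -> place at 4.
386 hashes to 4; 4 taken -> place at 5.
155 hashes to 4; 4,5 taken -> place at 6.
547 hashes to 4; 4,5,6 taken -> place at 0.
Table: [547, 584, _, _, 624, 386, 155]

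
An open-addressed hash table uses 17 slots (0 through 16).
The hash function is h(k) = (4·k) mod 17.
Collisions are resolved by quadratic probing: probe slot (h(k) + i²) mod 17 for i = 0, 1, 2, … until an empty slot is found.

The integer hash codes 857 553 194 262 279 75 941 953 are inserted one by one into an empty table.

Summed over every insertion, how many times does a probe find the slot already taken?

857 hashes to 11; slot 11 is free => place at 11.
553 hashes to 2; slot 2 is free => place at 2.
194 hashes to 11; 11 taken => place at 12.
262 hashes to 11; 11,12 taken => place at 15.
279 hashes to 11; 11,12,15 taken => place at 3.
75 hashes to 11; 11,12,15,3 taken => place at 10.
941 hashes to 7; slot 7 is free => place at 7.
953 hashes to 4; slot 4 is free => place at 4.
Table: [—, —, 553, 279, 953, —, —, 941, —, —, 75, 857, 194, —, —, 262, —]

10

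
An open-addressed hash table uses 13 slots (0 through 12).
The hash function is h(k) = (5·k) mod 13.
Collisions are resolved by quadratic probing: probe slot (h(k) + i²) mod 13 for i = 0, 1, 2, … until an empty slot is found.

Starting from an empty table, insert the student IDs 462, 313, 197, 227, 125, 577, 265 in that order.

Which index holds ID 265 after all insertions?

Insert 462: h=9, slot 9 empty → index 9.
Insert 313: h=5, slot 5 empty → index 5.
Insert 197: h=10, slot 10 empty → index 10.
Insert 227: h=4, slot 4 empty → index 4.
Insert 125: h=1, slot 1 empty → index 1.
Insert 577: h=12, slot 12 empty → index 12.
Insert 265: h=12, slot 12 occupied → index 0.
Table: [265, 125, -, -, 227, 313, -, -, -, 462, 197, -, 577]

0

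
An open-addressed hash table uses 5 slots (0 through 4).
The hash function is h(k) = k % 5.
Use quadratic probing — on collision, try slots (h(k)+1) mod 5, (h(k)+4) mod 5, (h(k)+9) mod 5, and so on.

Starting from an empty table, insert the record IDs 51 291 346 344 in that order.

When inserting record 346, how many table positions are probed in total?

Insert 51: h=1, slot 1 empty -> index 1.
Insert 291: h=1, slot 1 occupied -> index 2.
Insert 346: h=1, slots 1,2 occupied -> index 0.
Insert 344: h=4, slot 4 empty -> index 4.
Table: [346, 51, 291, —, 344]

3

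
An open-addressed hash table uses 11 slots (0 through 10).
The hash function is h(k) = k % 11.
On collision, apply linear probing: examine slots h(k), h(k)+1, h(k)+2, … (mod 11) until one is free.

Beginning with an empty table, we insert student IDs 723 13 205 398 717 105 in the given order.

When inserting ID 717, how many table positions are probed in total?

3

Insert 723: h=8, slot 8 empty => index 8.
Insert 13: h=2, slot 2 empty => index 2.
Insert 205: h=7, slot 7 empty => index 7.
Insert 398: h=2, slot 2 occupied => index 3.
Insert 717: h=2, slots 2,3 occupied => index 4.
Insert 105: h=6, slot 6 empty => index 6.
Table: [., ., 13, 398, 717, ., 105, 205, 723, ., .]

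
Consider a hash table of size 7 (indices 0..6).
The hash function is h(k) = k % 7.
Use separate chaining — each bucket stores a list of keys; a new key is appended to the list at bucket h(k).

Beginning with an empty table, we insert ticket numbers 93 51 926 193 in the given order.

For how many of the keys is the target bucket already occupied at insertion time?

Insert 93: h=2, bucket 2 empty → new chain.
Insert 51: h=2, bucket 2 nonempty → append to chain.
Insert 926: h=2, bucket 2 nonempty → append to chain.
Insert 193: h=4, bucket 4 empty → new chain.
Final buckets:
0: —
1: —
2: 93 -> 51 -> 926
3: —
4: 193
5: —
6: —

2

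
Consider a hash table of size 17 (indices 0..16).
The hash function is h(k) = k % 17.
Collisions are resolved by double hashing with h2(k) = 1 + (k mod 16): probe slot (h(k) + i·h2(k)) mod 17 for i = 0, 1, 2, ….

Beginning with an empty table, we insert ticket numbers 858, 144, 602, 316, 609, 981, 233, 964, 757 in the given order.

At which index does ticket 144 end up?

858: h=8 -> slot 8
144: h=8, h2=1, probe 8,9 -> slot 9
602: h=7 -> slot 7
316: h=10 -> slot 10
609: h=14 -> slot 14
981: h=12 -> slot 12
233: h=12, h2=10, probe 12,5 -> slot 5
964: h=12, h2=5, probe 12,0 -> slot 0
757: h=9, h2=6, probe 9,15 -> slot 15
Table: [964, ., ., ., ., 233, ., 602, 858, 144, 316, ., 981, ., 609, 757, .]

9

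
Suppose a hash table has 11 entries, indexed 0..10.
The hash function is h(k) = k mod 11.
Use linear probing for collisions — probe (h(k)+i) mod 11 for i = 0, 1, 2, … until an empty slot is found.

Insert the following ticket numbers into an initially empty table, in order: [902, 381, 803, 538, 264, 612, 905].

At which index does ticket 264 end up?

2

902: h=0 -> slot 0
381: h=7 -> slot 7
803: h=0, probe 0,1 -> slot 1
538: h=10 -> slot 10
264: h=0, probe 0,1,2 -> slot 2
612: h=7, probe 7,8 -> slot 8
905: h=3 -> slot 3
Table: [902, 803, 264, 905, ., ., ., 381, 612, ., 538]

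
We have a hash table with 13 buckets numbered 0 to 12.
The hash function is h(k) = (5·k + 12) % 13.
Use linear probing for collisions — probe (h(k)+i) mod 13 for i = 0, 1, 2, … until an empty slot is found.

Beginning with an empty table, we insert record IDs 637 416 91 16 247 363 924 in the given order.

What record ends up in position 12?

637 hashes to 12; slot 12 is free => place at 12.
416 hashes to 12; 12 taken => place at 0.
91 hashes to 12; 12,0 taken => place at 1.
16 hashes to 1; 1 taken => place at 2.
247 hashes to 12; 12,0,1,2 taken => place at 3.
363 hashes to 7; slot 7 is free => place at 7.
924 hashes to 4; slot 4 is free => place at 4.
Table: [416, 91, 16, 247, 924, _, _, 363, _, _, _, _, 637]

637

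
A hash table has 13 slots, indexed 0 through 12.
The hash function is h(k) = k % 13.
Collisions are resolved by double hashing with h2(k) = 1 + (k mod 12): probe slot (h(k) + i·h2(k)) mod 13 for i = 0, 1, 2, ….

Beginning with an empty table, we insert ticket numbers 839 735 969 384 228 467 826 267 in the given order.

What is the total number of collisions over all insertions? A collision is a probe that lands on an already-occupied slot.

8

Insert 839: h=7, slot 7 empty => index 7.
Insert 735: h=7, h2=4, slot 7 occupied => index 11.
Insert 969: h=7, h2=10, slot 7 occupied => index 4.
Insert 384: h=7, h2=1, slot 7 occupied => index 8.
Insert 228: h=7, h2=1, slots 7,8 occupied => index 9.
Insert 467: h=12, slot 12 empty => index 12.
Insert 826: h=7, h2=11, slot 7 occupied => index 5.
Insert 267: h=7, h2=4, slots 7,11 occupied => index 2.
Table: [—, —, 267, —, 969, 826, —, 839, 384, 228, —, 735, 467]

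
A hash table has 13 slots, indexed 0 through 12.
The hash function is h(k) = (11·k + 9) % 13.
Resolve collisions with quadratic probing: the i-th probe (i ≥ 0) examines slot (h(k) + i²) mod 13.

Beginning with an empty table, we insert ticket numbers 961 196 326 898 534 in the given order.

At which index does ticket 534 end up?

10

961 hashes to 11; slot 11 is free => place at 11.
196 hashes to 7; slot 7 is free => place at 7.
326 hashes to 7; 7 taken => place at 8.
898 hashes to 7; 7,8,11 taken => place at 3.
534 hashes to 7; 7,8,11,3 taken => place at 10.
Table: [_, _, _, 898, _, _, _, 196, 326, _, 534, 961, _]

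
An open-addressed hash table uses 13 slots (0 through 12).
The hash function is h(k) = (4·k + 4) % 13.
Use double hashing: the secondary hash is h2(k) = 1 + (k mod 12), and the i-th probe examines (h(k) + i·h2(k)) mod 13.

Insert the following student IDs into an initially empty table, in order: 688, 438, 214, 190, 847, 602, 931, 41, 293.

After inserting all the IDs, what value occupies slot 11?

41

Insert 688: h=0, slot 0 empty -> index 0.
Insert 438: h=1, slot 1 empty -> index 1.
Insert 214: h=2, slot 2 empty -> index 2.
Insert 190: h=10, slot 10 empty -> index 10.
Insert 847: h=12, slot 12 empty -> index 12.
Insert 602: h=7, slot 7 empty -> index 7.
Insert 931: h=10, h2=8, slot 10 occupied -> index 5.
Insert 41: h=12, h2=6, slots 12,5 occupied -> index 11.
Insert 293: h=6, slot 6 empty -> index 6.
Table: [688, 438, 214, _, _, 931, 293, 602, _, _, 190, 41, 847]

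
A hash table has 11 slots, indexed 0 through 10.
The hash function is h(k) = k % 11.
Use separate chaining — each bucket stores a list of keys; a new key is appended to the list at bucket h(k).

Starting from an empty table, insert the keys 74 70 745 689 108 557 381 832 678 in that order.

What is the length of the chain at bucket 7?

74 -> bucket 8
70 -> bucket 4
745 -> bucket 8 (collision)
689 -> bucket 7
108 -> bucket 9
557 -> bucket 7 (collision)
381 -> bucket 7 (collision)
832 -> bucket 7 (collision)
678 -> bucket 7 (collision)
Final buckets:
0: .
1: .
2: .
3: .
4: 70
5: .
6: .
7: 689 -> 557 -> 381 -> 832 -> 678
8: 74 -> 745
9: 108
10: .

5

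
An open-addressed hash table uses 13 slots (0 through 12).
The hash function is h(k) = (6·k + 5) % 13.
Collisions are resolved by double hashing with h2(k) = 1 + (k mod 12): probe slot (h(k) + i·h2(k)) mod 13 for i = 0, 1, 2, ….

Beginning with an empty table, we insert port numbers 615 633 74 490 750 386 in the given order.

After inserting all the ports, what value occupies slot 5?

490

Insert 615: h=3, slot 3 empty → index 3.
Insert 633: h=7, slot 7 empty → index 7.
Insert 74: h=7, h2=3, slot 7 occupied → index 10.
Insert 490: h=7, h2=11, slot 7 occupied → index 5.
Insert 750: h=7, h2=7, slot 7 occupied → index 1.
Insert 386: h=7, h2=3, slots 7,10 occupied → index 0.
Table: [386, 750, -, 615, -, 490, -, 633, -, -, 74, -, -]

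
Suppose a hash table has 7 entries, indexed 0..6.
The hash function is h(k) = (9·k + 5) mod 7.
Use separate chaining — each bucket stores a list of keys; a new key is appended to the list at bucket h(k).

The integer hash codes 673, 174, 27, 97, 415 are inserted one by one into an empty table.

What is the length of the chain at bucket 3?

3

673 -> bucket 0
174 -> bucket 3
27 -> bucket 3 (collision)
97 -> bucket 3 (collision)
415 -> bucket 2
Final buckets:
0: 673
1: ∅
2: 415
3: 174 -> 27 -> 97
4: ∅
5: ∅
6: ∅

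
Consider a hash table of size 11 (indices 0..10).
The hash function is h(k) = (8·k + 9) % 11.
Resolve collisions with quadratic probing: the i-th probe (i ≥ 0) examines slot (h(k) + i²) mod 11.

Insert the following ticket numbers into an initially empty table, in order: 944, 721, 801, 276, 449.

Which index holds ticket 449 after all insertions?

8

Insert 944: h=4, slot 4 empty → index 4.
Insert 721: h=2, slot 2 empty → index 2.
Insert 801: h=4, slot 4 occupied → index 5.
Insert 276: h=6, slot 6 empty → index 6.
Insert 449: h=4, slots 4,5 occupied → index 8.
Table: [∅, ∅, 721, ∅, 944, 801, 276, ∅, 449, ∅, ∅]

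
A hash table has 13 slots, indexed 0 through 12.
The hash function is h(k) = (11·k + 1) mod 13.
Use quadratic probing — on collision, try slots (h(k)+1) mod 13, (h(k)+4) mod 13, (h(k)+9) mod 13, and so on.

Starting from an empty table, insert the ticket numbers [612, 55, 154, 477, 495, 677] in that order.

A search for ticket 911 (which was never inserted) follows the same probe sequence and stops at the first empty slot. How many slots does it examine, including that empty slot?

5

Insert 612: h=12, slot 12 empty → index 12.
Insert 55: h=8, slot 8 empty → index 8.
Insert 154: h=5, slot 5 empty → index 5.
Insert 477: h=9, slot 9 empty → index 9.
Insert 495: h=12, slot 12 occupied → index 0.
Insert 677: h=12, slots 12,0 occupied → index 3.
Table: [495, _, _, 677, _, 154, _, _, 55, 477, _, _, 612]
Lookup 911: h=12, probe 12,0,3,8,2 → slot 2 empty, not found.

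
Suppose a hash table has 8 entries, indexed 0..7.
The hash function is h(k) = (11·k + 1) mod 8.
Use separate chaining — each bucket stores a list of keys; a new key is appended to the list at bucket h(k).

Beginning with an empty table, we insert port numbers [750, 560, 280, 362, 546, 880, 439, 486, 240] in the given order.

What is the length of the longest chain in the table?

4

Insert 750: h=3, bucket 3 empty → new chain.
Insert 560: h=1, bucket 1 empty → new chain.
Insert 280: h=1, bucket 1 nonempty → append to chain.
Insert 362: h=7, bucket 7 empty → new chain.
Insert 546: h=7, bucket 7 nonempty → append to chain.
Insert 880: h=1, bucket 1 nonempty → append to chain.
Insert 439: h=6, bucket 6 empty → new chain.
Insert 486: h=3, bucket 3 nonempty → append to chain.
Insert 240: h=1, bucket 1 nonempty → append to chain.
Final buckets:
0: —
1: 560 -> 280 -> 880 -> 240
2: —
3: 750 -> 486
4: —
5: —
6: 439
7: 362 -> 546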